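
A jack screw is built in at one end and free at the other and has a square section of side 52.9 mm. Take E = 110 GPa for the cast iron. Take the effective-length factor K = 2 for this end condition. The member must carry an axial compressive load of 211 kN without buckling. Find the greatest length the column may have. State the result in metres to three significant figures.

L_max ≈ 0.916 m

I = a⁴/12 = 52.9⁴/12 = 6.526×10^5 mm⁴
I = 6.526×10^-7 m⁴
At the buckling limit P_cr = P = 2.110×10^5 N
From P_cr = π²EI/(K·L)²:  L = (1/K)·√(π²EI/P_cr) = (1/2)·√(π²×1.10×10^11×6.526×10^-7/2.110×10^5)
L = 0.916 m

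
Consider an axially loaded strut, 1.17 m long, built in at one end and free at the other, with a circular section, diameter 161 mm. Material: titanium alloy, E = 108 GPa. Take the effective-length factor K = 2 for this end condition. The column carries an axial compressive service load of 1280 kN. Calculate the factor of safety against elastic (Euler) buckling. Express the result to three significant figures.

n ≈ 5.02

I = πd⁴/64 = π×161⁴/64 = 3.298×10^7 mm⁴
I = 3.298×10^7 mm⁴ = 3.298×10^-5 m⁴
Effective length L_e = K·L = 2 × 1.17 = 2.340 m
P_cr = π²EI / L_e² = π² × 108×10⁹ × 3.298×10^-5 / 2.340² = 6.420×10^6 N
Factor of safety n = P_cr / P = 6420.4 / 1280 = 5.02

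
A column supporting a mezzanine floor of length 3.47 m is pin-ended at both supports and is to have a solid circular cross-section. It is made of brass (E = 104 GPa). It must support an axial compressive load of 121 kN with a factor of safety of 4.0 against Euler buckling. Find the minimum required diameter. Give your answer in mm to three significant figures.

Required P_cr = n·P = 4.0 × 121 = 484.0 kN
L_e = K·L = 1 × 3.47 = 3.470 m
Required I = P_cr·L_e²/(π²E) = 4.840×10^5 × 3.470² / (π² × 1.04×10^11) = 5.678×10^-6 m⁴
I_req = 5.678×10^6 mm⁴
Solid circle: I = πd⁴/64  ⇒  d = (64I/π)^(1/4) = (64×5.678×10^6/π)^(1/4) = 104 mm

d ≈ 104 mm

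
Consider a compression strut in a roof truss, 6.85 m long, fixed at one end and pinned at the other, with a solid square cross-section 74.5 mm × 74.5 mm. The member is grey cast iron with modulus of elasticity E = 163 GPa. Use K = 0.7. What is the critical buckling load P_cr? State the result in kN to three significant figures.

P_cr ≈ 180 kN

I = a⁴/12 = 74.5⁴/12 = 2.567×10^6 mm⁴
I = 2.567×10^6 mm⁴ = 2.567×10^-6 m⁴
Effective length L_e = K·L = 0.7 × 6.85 = 4.795 m
P_cr = π²EI / L_e² = π² × 163×10⁹ × 2.567×10^-6 / 4.795² = 1.796×10^5 N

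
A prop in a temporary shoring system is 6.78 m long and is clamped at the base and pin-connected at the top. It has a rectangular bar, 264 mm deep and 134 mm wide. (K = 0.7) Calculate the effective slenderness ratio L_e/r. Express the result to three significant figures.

For a rectangle r_min = b/√12 = 134/√12 = 38.68 mm
L_e = K·L = 0.7 × 6.78 m = 4.746 m = 4746.0 mm
λ = L_e / r_min = 4746.0 / 38.68 = 123

λ ≈ 123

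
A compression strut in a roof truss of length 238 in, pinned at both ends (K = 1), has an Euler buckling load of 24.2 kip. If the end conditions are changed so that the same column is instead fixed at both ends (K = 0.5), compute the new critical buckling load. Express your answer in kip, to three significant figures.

P_cr ∝ 1/K², so P_cr,new = P_cr,old × (K_old/K_new)² = 24.2 × (1/0.5)²
= 24.2 × 4.000 = 96.8 kip

P_cr ≈ 96.8 kip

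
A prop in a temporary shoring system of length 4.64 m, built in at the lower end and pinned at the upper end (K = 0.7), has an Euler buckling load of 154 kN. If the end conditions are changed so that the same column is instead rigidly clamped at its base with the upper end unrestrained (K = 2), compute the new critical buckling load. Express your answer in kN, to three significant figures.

P_cr ∝ 1/K², so P_cr,new = P_cr,old × (K_old/K_new)² = 154 × (0.7/2)²
= 154 × 0.1225 = 18.9 kN

P_cr ≈ 18.9 kN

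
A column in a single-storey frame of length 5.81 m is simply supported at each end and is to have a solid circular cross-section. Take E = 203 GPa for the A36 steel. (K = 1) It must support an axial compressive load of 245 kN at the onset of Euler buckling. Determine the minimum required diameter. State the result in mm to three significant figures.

d ≈ 95.8 mm

L_e = K·L = 1 × 5.81 = 5.810 m
Required I = P_cr·L_e²/(π²E) = 2.450×10^5 × 5.810² / (π² × 2.03×10^11) = 4.128×10^-6 m⁴
I_req = 4.128×10^6 mm⁴
Solid circle: I = πd⁴/64  ⇒  d = (64I/π)^(1/4) = (64×4.128×10^6/π)^(1/4) = 95.8 mm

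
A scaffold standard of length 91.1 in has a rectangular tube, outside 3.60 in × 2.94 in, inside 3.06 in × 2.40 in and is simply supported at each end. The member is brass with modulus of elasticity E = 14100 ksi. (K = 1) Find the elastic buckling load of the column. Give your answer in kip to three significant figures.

P_cr ≈ 68.7 kip

Weak-axis I_min = (h_o·b_o³ − h_i·b_i³)/12 with b_o = 2.94, b_i = 2.400 in (shorter outer/inner sides).
I_min = (3.60×2.94³ − 3.060×2.400³)/12 = 4.099 in⁴
Effective length L_e = K·L = 1 × 91.1 = 91.10 in
P_cr = π²EI / L_e² = π² × 14100×10³ × 4.099 / 91.10² = 6.872×10^4 lb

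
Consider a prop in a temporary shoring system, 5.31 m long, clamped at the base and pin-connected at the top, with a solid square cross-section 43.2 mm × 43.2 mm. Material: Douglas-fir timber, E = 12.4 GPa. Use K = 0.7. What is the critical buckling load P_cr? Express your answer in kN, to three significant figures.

P_cr ≈ 2.57 kN

I = a⁴/12 = 43.2⁴/12 = 2.902×10^5 mm⁴
I = 2.902×10^5 mm⁴ = 2.902×10^-7 m⁴
Effective length L_e = K·L = 0.7 × 5.31 = 3.717 m
P_cr = π²EI / L_e² = π² × 12.4×10⁹ × 2.902×10^-7 / 3.717² = 2.571×10^3 N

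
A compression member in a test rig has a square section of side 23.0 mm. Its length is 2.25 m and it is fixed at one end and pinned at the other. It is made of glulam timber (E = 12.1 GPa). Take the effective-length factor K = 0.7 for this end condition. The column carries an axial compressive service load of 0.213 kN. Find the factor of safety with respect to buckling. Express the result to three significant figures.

n ≈ 5.27

I = a⁴/12 = 23.0⁴/12 = 2.332×10^4 mm⁴
I = 2.332×10^4 mm⁴ = 2.332×10^-8 m⁴
Effective length L_e = K·L = 0.7 × 2.25 = 1.575 m
P_cr = π²EI / L_e² = π² × 12.1×10⁹ × 2.332×10^-8 / 1.575² = 1.123×10^3 N
Factor of safety n = P_cr / P = 1.1227 / 0.213 = 5.27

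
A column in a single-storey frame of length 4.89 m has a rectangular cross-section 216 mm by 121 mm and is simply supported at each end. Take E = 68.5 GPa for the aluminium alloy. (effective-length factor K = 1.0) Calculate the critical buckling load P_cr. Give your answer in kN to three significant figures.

Buckling occurs about the weak axis: I_min = h·b³/12 with b = 121 mm (the shorter side).
I_min = 216×121³/12 = 3.189×10^7 mm⁴
I = 3.189×10^7 mm⁴ = 3.189×10^-5 m⁴
Effective length L_e = K·L = 1 × 4.89 = 4.890 m
P_cr = π²EI / L_e² = π² × 68.5×10⁹ × 3.189×10^-5 / 4.890² = 9.016×10^5 N

P_cr ≈ 902 kN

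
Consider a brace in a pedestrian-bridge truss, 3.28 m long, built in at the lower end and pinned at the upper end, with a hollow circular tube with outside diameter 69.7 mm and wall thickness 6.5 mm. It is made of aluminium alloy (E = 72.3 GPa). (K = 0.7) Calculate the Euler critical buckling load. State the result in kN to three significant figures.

Inner diameter d_i = 69.7 − 2×6.5 = 56.70 mm
I = π(d_o⁴ − d_i⁴)/64 = π(69.7⁴ − 56.70⁴)/64 = 6.512×10^5 mm⁴
I = 6.512×10^5 mm⁴ = 6.512×10^-7 m⁴
Effective length L_e = K·L = 0.7 × 3.28 = 2.296 m
P_cr = π²EI / L_e² = π² × 72.3×10⁹ × 6.512×10^-7 / 2.296² = 8.814×10^4 N

P_cr ≈ 88.1 kN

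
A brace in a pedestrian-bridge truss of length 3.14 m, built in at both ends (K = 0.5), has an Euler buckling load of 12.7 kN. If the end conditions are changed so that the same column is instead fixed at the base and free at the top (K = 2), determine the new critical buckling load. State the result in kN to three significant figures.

P_cr ≈ 0.794 kN

P_cr ∝ 1/K², so P_cr,new = P_cr,old × (K_old/K_new)² = 12.7 × (0.5/2)²
= 12.7 × 0.06250 = 0.794 kN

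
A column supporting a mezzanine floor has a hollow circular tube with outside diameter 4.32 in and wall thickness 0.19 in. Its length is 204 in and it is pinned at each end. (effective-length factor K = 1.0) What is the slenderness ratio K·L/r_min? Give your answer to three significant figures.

λ ≈ 140

Inner diameter d_i = 4.32 − 2×0.19 = 3.940 in
I = π(d_o⁴ − d_i⁴)/64 = π(4.32⁴ − 3.940⁴)/64 = 5.267 in⁴
A = 2.465 in²;  r_min = √(I/A) = √(5.267/2.465) = 1.462 in
L_e = K·L = 1 × 204 = 204.0 in
λ = L_e / r_min = 204.00 / 1.462 = 140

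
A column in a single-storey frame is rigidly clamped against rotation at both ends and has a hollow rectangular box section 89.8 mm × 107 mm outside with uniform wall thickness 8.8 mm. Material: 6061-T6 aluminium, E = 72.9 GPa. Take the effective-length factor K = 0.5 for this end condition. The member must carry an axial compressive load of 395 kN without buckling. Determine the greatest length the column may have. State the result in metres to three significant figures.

L_max ≈ 5.16 m

Inner dimensions: h_i = 107 − 2×8.8 = 89.40 mm, b_i = 89.8 − 2×8.8 = 72.20 mm
Weak-axis I_min = (h_o·b_o³ − h_i·b_i³)/12 with b_o = 89.8, b_i = 72.20 mm (shorter outer/inner sides).
I_min = (107×89.8³ − 89.40×72.20³)/12 = 3.653×10^6 mm⁴
I = 3.653×10^-6 m⁴
At the buckling limit P_cr = P = 3.950×10^5 N
From P_cr = π²EI/(K·L)²:  L = (1/K)·√(π²EI/P_cr) = (1/0.5)·√(π²×7.29×10^10×3.653×10^-6/3.950×10^5)
L = 5.16 m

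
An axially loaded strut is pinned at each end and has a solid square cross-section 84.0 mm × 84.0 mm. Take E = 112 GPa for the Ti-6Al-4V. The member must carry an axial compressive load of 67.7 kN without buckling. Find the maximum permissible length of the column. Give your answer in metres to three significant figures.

I = a⁴/12 = 84.0⁴/12 = 4.149×10^6 mm⁴
I = 4.149×10^-6 m⁴
At the buckling limit P_cr = P = 6.770×10^4 N
From P_cr = π²EI/(K·L)²:  L = (1/K)·√(π²EI/P_cr) = (1/1)·√(π²×1.12×10^11×4.149×10^-6/6.770×10^4)
L = 8.23 m

L_max ≈ 8.23 m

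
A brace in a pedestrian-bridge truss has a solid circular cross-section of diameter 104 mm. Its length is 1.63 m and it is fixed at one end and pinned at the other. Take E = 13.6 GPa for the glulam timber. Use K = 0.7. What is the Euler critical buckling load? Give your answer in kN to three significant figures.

I = πd⁴/64 = π×104⁴/64 = 5.743×10^6 mm⁴
I = 5.743×10^6 mm⁴ = 5.743×10^-6 m⁴
Effective length L_e = K·L = 0.7 × 1.63 = 1.141 m
P_cr = π²EI / L_e² = π² × 13.6×10⁹ × 5.743×10^-6 / 1.141² = 5.921×10^5 N

P_cr ≈ 592 kN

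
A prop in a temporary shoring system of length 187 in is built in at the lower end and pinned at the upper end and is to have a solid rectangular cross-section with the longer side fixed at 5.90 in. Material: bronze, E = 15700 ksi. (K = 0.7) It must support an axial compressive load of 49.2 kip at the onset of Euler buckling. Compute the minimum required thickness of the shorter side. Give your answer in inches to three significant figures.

L_e = K·L = 0.7 × 187 = 130.9 in
Required I = P_cr·L_e²/(π²E) = 4.920×10^4 × 130.9² / (π² × 1.57×10^7) = 5.441 in⁴
Rectangle, weak axis: I_min = h·b³/12 with h = 5.90 in fixed  ⇒  b = (12I/h)^(1/3) = 2.23 in

b ≈ 2.23 in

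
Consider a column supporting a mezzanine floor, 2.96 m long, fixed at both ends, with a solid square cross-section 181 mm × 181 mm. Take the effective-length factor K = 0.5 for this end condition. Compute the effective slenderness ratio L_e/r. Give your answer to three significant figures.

For a square r = a/√12 = 181/√12 = 52.25 mm
L_e = K·L = 0.5 × 2.96 m = 1.480 m = 1480.0 mm
λ = L_e / r_min = 1480.0 / 52.25 = 28.3

λ ≈ 28.3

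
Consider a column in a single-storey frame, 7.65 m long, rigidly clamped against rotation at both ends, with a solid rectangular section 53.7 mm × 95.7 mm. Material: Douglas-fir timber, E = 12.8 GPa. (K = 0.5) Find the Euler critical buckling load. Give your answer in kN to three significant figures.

P_cr ≈ 10.7 kN

Buckling occurs about the weak axis: I_min = h·b³/12 with b = 53.7 mm (the shorter side).
I_min = 95.7×53.7³/12 = 1.235×10^6 mm⁴
I = 1.235×10^6 mm⁴ = 1.235×10^-6 m⁴
Effective length L_e = K·L = 0.5 × 7.65 = 3.825 m
P_cr = π²EI / L_e² = π² × 12.8×10⁹ × 1.235×10^-6 / 3.825² = 1.066×10^4 N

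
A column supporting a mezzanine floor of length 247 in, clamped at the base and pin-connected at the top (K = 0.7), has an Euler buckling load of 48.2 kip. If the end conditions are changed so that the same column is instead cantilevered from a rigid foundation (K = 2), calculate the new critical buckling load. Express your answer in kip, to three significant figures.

P_cr ≈ 5.90 kip

P_cr ∝ 1/K², so P_cr,new = P_cr,old × (K_old/K_new)² = 48.2 × (0.7/2)²
= 48.2 × 0.1225 = 5.90 kip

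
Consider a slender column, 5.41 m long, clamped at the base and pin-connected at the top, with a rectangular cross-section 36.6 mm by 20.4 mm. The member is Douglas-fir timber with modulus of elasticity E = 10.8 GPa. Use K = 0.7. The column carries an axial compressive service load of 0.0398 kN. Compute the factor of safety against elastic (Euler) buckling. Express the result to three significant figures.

Buckling occurs about the weak axis: I_min = h·b³/12 with b = 20.4 mm (the shorter side).
I_min = 36.6×20.4³/12 = 2.589×10^4 mm⁴
I = 2.589×10^4 mm⁴ = 2.589×10^-8 m⁴
Effective length L_e = K·L = 0.7 × 5.41 = 3.787 m
P_cr = π²EI / L_e² = π² × 10.8×10⁹ × 2.589×10^-8 / 3.787² = 192.5 N
Factor of safety n = P_cr / P = 0.19245 / 0.0398 = 4.84

n ≈ 4.84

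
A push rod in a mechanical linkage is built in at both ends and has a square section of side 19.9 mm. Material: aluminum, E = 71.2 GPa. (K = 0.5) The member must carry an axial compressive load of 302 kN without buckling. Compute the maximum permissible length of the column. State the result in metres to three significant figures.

L_max ≈ 0.349 m

I = a⁴/12 = 19.9⁴/12 = 1.307×10^4 mm⁴
I = 1.307×10^-8 m⁴
At the buckling limit P_cr = P = 3.020×10^5 N
From P_cr = π²EI/(K·L)²:  L = (1/K)·√(π²EI/P_cr) = (1/0.5)·√(π²×7.12×10^10×1.307×10^-8/3.020×10^5)
L = 0.349 m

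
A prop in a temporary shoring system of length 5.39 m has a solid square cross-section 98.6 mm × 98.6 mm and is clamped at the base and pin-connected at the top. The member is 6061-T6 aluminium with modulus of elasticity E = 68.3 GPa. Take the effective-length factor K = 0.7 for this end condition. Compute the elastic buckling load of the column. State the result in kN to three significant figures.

P_cr ≈ 373 kN

I = a⁴/12 = 98.6⁴/12 = 7.876×10^6 mm⁴
I = 7.876×10^6 mm⁴ = 7.876×10^-6 m⁴
Effective length L_e = K·L = 0.7 × 5.39 = 3.773 m
P_cr = π²EI / L_e² = π² × 68.3×10⁹ × 7.876×10^-6 / 3.773² = 3.730×10^5 N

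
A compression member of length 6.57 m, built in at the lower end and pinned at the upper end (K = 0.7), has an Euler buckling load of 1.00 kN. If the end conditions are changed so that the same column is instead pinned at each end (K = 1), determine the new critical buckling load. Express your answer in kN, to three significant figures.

P_cr ≈ 0.490 kN

P_cr ∝ 1/K², so P_cr,new = P_cr,old × (K_old/K_new)² = 1.00 × (0.7/1)²
= 1.00 × 0.4900 = 0.490 kN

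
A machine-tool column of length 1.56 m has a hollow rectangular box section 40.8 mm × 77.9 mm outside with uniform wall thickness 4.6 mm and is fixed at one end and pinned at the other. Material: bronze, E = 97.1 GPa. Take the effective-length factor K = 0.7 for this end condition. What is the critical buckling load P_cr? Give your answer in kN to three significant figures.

Inner dimensions: h_i = 77.9 − 2×4.6 = 68.70 mm, b_i = 40.8 − 2×4.6 = 31.60 mm
Weak-axis I_min = (h_o·b_o³ − h_i·b_i³)/12 with b_o = 40.8, b_i = 31.60 mm (shorter outer/inner sides).
I_min = (77.9×40.8³ − 68.70×31.60³)/12 = 2.602×10^5 mm⁴
I = 2.602×10^5 mm⁴ = 2.602×10^-7 m⁴
Effective length L_e = K·L = 0.7 × 1.56 = 1.092 m
P_cr = π²EI / L_e² = π² × 97.1×10⁹ × 2.602×10^-7 / 1.092² = 2.092×10^5 N

P_cr ≈ 209 kN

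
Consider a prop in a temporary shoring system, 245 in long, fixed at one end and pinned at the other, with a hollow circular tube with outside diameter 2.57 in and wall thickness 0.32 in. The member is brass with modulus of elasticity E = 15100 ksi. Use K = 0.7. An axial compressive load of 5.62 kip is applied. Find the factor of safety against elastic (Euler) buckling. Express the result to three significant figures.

n ≈ 1.32

Inner diameter d_i = 2.57 − 2×0.32 = 1.930 in
I = π(d_o⁴ − d_i⁴)/64 = π(2.57⁴ − 1.930⁴)/64 = 1.460 in⁴
Effective length L_e = K·L = 0.7 × 245 = 171.5 in
P_cr = π²EI / L_e² = π² × 15100×10³ × 1.460 / 171.5² = 7.400×10^3 lb
Factor of safety n = P_cr / P = 7.3995 / 5.62 = 1.32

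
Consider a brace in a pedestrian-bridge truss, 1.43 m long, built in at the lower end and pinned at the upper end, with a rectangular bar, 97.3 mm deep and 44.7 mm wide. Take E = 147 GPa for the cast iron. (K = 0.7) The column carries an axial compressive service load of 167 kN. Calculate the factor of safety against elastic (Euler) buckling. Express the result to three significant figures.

Buckling occurs about the weak axis: I_min = h·b³/12 with b = 44.7 mm (the shorter side).
I_min = 97.3×44.7³/12 = 7.242×10^5 mm⁴
I = 7.242×10^5 mm⁴ = 7.242×10^-7 m⁴
Effective length L_e = K·L = 0.7 × 1.43 = 1.001 m
P_cr = π²EI / L_e² = π² × 147×10⁹ × 7.242×10^-7 / 1.001² = 1.049×10^6 N
Factor of safety n = P_cr / P = 1048.6 / 167 = 6.28

n ≈ 6.28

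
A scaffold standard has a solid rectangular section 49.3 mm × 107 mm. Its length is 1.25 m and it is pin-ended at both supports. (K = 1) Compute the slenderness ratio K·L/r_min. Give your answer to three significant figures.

For a rectangle r_min = b/√12 = 49.3/√12 = 14.23 mm
L_e = K·L = 1 × 1.25 m = 1.250 m = 1250.0 mm
λ = L_e / r_min = 1250.0 / 14.23 = 87.8

λ ≈ 87.8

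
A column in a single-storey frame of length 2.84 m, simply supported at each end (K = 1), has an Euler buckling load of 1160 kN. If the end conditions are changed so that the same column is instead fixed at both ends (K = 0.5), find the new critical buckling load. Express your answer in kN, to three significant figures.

P_cr ∝ 1/K², so P_cr,new = P_cr,old × (K_old/K_new)² = 1160 × (1/0.5)²
= 1160 × 4.000 = 4640 kN

P_cr ≈ 4640 kN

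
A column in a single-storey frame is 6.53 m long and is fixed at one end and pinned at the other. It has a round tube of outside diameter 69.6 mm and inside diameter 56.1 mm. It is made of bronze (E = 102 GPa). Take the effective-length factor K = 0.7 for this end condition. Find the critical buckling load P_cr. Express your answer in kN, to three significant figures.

d_o = 69.6 mm, d_i = 56.1 mm
I = π(d_o⁴ − d_i⁴)/64 = π(69.6⁴ − 56.10⁴)/64 = 6.657×10^5 mm⁴
I = 6.657×10^5 mm⁴ = 6.657×10^-7 m⁴
Effective length L_e = K·L = 0.7 × 6.53 = 4.571 m
P_cr = π²EI / L_e² = π² × 102×10⁹ × 6.657×10^-7 / 4.571² = 3.207×10^4 N

P_cr ≈ 32.1 kN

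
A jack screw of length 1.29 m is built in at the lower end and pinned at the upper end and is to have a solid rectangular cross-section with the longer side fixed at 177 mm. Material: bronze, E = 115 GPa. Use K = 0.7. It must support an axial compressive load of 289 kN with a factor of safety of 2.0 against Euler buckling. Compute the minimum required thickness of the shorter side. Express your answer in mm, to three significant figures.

Required P_cr = n·P = 2.0 × 289 = 578.0 kN
L_e = K·L = 0.7 × 1.29 = 0.9030 m
Required I = P_cr·L_e²/(π²E) = 5.780×10^5 × 0.9030² / (π² × 1.15×10^11) = 4.152×10^-7 m⁴
I_req = 4.152×10^5 mm⁴
Rectangle, weak axis: I_min = h·b³/12 with h = 177 mm fixed  ⇒  b = (12I/h)^(1/3) = 30.4 mm

b ≈ 30.4 mm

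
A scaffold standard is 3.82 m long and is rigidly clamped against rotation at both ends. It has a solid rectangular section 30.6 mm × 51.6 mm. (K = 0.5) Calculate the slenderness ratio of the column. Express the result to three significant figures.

λ ≈ 216

Buckling occurs about the weak axis: I_min = h·b³/12 with b = 30.6 mm (the shorter side).
I_min = 51.6×30.6³/12 = 1.232×10^5 mm⁴
A = 1.579×10^3 mm²;  r_min = √(I/A) = √(1.232×10^5/1.579×10^3) = 8.833 mm
L_e = K·L = 0.5 × 3.82 m = 1.910 m = 1910.0 mm
λ = L_e / r_min = 1910.0 / 8.833 = 216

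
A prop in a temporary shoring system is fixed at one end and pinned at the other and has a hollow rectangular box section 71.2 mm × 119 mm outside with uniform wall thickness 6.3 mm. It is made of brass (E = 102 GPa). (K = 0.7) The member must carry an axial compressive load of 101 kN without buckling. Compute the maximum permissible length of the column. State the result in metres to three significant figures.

Inner dimensions: h_i = 119 − 2×6.3 = 106.4 mm, b_i = 71.2 − 2×6.3 = 58.60 mm
Weak-axis I_min = (h_o·b_o³ − h_i·b_i³)/12 with b_o = 71.2, b_i = 58.60 mm (shorter outer/inner sides).
I_min = (119×71.2³ − 106.4×58.60³)/12 = 1.795×10^6 mm⁴
I = 1.795×10^-6 m⁴
At the buckling limit P_cr = P = 1.010×10^5 N
From P_cr = π²EI/(K·L)²:  L = (1/K)·√(π²EI/P_cr) = (1/0.7)·√(π²×1.02×10^11×1.795×10^-6/1.010×10^5)
L = 6.04 m

L_max ≈ 6.04 m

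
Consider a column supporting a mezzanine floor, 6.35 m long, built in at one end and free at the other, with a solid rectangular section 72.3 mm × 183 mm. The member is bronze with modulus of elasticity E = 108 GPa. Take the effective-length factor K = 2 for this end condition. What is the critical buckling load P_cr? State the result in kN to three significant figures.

Buckling occurs about the weak axis: I_min = h·b³/12 with b = 72.3 mm (the shorter side).
I_min = 183×72.3³/12 = 5.763×10^6 mm⁴
I = 5.763×10^6 mm⁴ = 5.763×10^-6 m⁴
Effective length L_e = K·L = 2 × 6.35 = 12.70 m
P_cr = π²EI / L_e² = π² × 108×10⁹ × 5.763×10^-6 / 12.70² = 3.809×10^4 N

P_cr ≈ 38.1 kN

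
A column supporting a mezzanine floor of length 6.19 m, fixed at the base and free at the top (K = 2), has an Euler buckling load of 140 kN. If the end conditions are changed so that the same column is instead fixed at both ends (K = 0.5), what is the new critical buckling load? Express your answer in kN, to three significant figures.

P_cr ≈ 2240 kN

P_cr ∝ 1/K², so P_cr,new = P_cr,old × (K_old/K_new)² = 140 × (2/0.5)²
= 140 × 16.00 = 2240 kN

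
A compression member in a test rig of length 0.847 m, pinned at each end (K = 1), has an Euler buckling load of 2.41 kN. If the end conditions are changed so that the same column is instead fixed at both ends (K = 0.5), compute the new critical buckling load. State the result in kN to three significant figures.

P_cr ≈ 9.64 kN

P_cr ∝ 1/K², so P_cr,new = P_cr,old × (K_old/K_new)² = 2.41 × (1/0.5)²
= 2.41 × 4.000 = 9.64 kN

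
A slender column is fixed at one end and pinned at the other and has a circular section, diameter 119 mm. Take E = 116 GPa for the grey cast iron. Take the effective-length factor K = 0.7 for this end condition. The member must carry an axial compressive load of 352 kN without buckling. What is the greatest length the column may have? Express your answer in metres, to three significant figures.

I = πd⁴/64 = π×119⁴/64 = 9.844×10^6 mm⁴
I = 9.844×10^-6 m⁴
At the buckling limit P_cr = P = 3.520×10^5 N
From P_cr = π²EI/(K·L)²:  L = (1/K)·√(π²EI/P_cr) = (1/0.7)·√(π²×1.16×10^11×9.844×10^-6/3.520×10^5)
L = 8.08 m

L_max ≈ 8.08 m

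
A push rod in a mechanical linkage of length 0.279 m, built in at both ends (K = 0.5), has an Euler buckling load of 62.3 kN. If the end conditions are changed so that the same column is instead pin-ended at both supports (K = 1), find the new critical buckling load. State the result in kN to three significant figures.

P_cr ∝ 1/K², so P_cr,new = P_cr,old × (K_old/K_new)² = 62.3 × (0.5/1)²
= 62.3 × 0.2500 = 15.6 kN

P_cr ≈ 15.6 kN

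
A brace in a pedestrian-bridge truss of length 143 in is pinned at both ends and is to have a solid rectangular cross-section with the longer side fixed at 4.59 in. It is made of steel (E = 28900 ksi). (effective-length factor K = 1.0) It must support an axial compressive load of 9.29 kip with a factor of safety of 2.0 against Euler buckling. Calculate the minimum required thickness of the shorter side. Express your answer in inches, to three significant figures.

Required P_cr = n·P = 2.0 × 9.29 = 18.58 kip
L_e = K·L = 1 × 143 = 143.0 in
Required I = P_cr·L_e²/(π²E) = 1.858×10^4 × 143.0² / (π² × 2.89×10^7) = 1.332 in⁴
Rectangle, weak axis: I_min = h·b³/12 with h = 4.59 in fixed  ⇒  b = (12I/h)^(1/3) = 1.52 in

b ≈ 1.52 in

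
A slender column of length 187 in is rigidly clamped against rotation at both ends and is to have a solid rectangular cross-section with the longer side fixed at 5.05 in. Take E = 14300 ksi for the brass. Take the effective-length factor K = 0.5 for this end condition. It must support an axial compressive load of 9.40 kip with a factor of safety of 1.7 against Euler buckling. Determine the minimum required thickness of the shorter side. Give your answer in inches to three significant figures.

b ≈ 1.33 in

Required P_cr = n·P = 1.7 × 9.40 = 15.98 kip
L_e = K·L = 0.5 × 187 = 93.50 in
Required I = P_cr·L_e²/(π²E) = 1.598×10^4 × 93.50² / (π² × 1.43×10^7) = 0.9898 in⁴
Rectangle, weak axis: I_min = h·b³/12 with h = 5.05 in fixed  ⇒  b = (12I/h)^(1/3) = 1.33 in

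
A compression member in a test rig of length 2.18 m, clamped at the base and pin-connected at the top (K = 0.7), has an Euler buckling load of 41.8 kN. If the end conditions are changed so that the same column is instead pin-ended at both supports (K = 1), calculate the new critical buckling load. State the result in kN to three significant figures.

P_cr ≈ 20.5 kN

P_cr ∝ 1/K², so P_cr,new = P_cr,old × (K_old/K_new)² = 41.8 × (0.7/1)²
= 41.8 × 0.4900 = 20.5 kN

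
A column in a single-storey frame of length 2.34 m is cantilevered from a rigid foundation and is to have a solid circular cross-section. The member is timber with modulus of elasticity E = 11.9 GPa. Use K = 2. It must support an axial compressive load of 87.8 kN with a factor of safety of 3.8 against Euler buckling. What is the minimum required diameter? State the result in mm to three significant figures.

Required P_cr = n·P = 3.8 × 87.8 = 333.6 kN
L_e = K·L = 2 × 2.34 = 4.680 m
Required I = P_cr·L_e²/(π²E) = 3.336×10^5 × 4.680² / (π² × 1.19×10^10) = 6.222×10^-5 m⁴
I_req = 6.222×10^7 mm⁴
Solid circle: I = πd⁴/64  ⇒  d = (64I/π)^(1/4) = (64×6.222×10^7/π)^(1/4) = 189 mm

d ≈ 189 mm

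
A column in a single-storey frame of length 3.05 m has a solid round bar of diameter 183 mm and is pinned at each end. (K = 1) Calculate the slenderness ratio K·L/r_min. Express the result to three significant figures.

λ ≈ 66.7

For a solid circle r = d/4 = 183/4 = 45.75 mm
L_e = K·L = 1 × 3.05 m = 3.050 m = 3050.0 mm
λ = L_e / r_min = 3050.0 / 45.75 = 66.7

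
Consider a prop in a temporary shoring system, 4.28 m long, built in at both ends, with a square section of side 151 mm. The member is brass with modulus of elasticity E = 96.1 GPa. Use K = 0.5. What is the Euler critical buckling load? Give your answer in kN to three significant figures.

I = a⁴/12 = 151⁴/12 = 4.332×10^7 mm⁴
I = 4.332×10^7 mm⁴ = 4.332×10^-5 m⁴
Effective length L_e = K·L = 0.5 × 4.28 = 2.140 m
P_cr = π²EI / L_e² = π² × 96.1×10⁹ × 4.332×10^-5 / 2.140² = 8.973×10^6 N

P_cr ≈ 8970 kN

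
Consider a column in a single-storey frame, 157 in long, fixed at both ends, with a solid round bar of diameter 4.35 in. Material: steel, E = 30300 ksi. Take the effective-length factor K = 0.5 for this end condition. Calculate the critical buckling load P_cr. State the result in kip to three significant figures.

P_cr ≈ 853 kip

I = πd⁴/64 = π×4.35⁴/64 = 17.58 in⁴
Effective length L_e = K·L = 0.5 × 157 = 78.50 in
P_cr = π²EI / L_e² = π² × 30300×10³ × 17.58 / 78.50² = 8.530×10^5 lb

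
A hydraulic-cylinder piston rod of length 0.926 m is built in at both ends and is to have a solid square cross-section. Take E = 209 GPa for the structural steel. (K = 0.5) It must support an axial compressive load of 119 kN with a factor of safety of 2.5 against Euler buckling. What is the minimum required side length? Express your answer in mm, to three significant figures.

a ≈ 24.7 mm

Required P_cr = n·P = 2.5 × 119 = 297.5 kN
L_e = K·L = 0.5 × 0.926 = 0.4630 m
Required I = P_cr·L_e²/(π²E) = 2.975×10^5 × 0.4630² / (π² × 2.09×10^11) = 3.092×10^-8 m⁴
I_req = 3.092×10^4 mm⁴
Solid square: I = a⁴/12  ⇒  a = (12I)^(1/4) = (12×3.092×10^4)^(1/4) = 24.7 mm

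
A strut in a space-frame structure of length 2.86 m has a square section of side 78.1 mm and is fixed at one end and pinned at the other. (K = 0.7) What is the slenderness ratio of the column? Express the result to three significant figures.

For a square r = a/√12 = 78.1/√12 = 22.55 mm
L_e = K·L = 0.7 × 2.86 m = 2.002 m = 2002.0 mm
λ = L_e / r_min = 2002.0 / 22.55 = 88.8

λ ≈ 88.8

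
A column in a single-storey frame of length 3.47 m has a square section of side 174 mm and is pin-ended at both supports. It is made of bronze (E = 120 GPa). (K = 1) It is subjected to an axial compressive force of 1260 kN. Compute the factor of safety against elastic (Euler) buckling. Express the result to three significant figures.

I = a⁴/12 = 174⁴/12 = 7.639×10^7 mm⁴
I = 7.639×10^7 mm⁴ = 7.639×10^-5 m⁴
Effective length L_e = K·L = 1 × 3.47 = 3.470 m
P_cr = π²EI / L_e² = π² × 120×10⁹ × 7.639×10^-5 / 3.470² = 7.513×10^6 N
Factor of safety n = P_cr / P = 7513.4 / 1260 = 5.96

n ≈ 5.96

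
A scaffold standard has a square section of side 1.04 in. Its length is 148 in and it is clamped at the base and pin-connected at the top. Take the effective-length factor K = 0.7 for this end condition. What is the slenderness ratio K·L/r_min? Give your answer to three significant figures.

λ ≈ 345

I = a⁴/12 = 1.04⁴/12 = 9.749×10^-2 in⁴
A = 1.082 in²;  r_min = √(I/A) = √(9.749×10^-2/1.082) = 0.3002 in
L_e = K·L = 0.7 × 148 = 103.6 in
λ = L_e / r_min = 103.60 / 0.3002 = 345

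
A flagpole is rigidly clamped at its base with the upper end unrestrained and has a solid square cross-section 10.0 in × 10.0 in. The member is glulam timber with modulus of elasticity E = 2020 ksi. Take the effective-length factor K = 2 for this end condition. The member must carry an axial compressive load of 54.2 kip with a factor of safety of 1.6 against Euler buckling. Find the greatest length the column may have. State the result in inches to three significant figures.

I = a⁴/12 = 10.0⁴/12 = 833.3 in⁴
Required critical load P_cr = n·P = 1.6 × 54.2 = 86.72 kip = 8.672×10^4 lb
From P_cr = π²EI/(K·L)²:  L = (1/K)·√(π²EI/P_cr) = (1/2)·√(π²×2.02×10^6×833.3/8.672×10^4)
L = 219 in

L_max ≈ 219 in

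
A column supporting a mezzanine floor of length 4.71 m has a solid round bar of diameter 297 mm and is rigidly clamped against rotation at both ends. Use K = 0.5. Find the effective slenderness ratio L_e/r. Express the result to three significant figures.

λ ≈ 31.7

I = πd⁴/64 = π×297⁴/64 = 3.819×10^8 mm⁴
A = 6.928×10^4 mm²;  r_min = √(I/A) = √(3.819×10^8/6.928×10^4) = 74.25 mm
L_e = K·L = 0.5 × 4.71 m = 2.355 m = 2355.0 mm
λ = L_e / r_min = 2355.0 / 74.25 = 31.7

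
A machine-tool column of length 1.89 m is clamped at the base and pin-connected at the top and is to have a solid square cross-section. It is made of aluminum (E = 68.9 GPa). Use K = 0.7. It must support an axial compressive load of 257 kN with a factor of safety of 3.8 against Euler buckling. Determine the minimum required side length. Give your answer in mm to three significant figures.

Required P_cr = n·P = 3.8 × 257 = 976.6 kN
L_e = K·L = 0.7 × 1.89 = 1.323 m
Required I = P_cr·L_e²/(π²E) = 9.766×10^5 × 1.323² / (π² × 6.89×10^10) = 2.514×10^-6 m⁴
I_req = 2.514×10^6 mm⁴
Solid square: I = a⁴/12  ⇒  a = (12I)^(1/4) = (12×2.514×10^6)^(1/4) = 74.1 mm

a ≈ 74.1 mm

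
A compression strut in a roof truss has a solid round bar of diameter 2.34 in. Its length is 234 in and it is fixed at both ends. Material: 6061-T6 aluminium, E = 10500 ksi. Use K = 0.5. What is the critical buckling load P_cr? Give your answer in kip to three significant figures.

I = πd⁴/64 = π×2.34⁴/64 = 1.472 in⁴
Effective length L_e = K·L = 0.5 × 234 = 117.0 in
P_cr = π²EI / L_e² = π² × 10500×10³ × 1.472 / 117.0² = 1.114×10^4 lb

P_cr ≈ 11.1 kip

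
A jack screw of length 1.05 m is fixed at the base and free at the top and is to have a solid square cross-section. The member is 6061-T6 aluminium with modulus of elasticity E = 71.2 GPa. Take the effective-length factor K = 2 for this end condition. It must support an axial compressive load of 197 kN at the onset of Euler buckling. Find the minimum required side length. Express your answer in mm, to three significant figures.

a ≈ 62.1 mm

L_e = K·L = 2 × 1.05 = 2.100 m
Required I = P_cr·L_e²/(π²E) = 1.970×10^5 × 2.100² / (π² × 7.12×10^10) = 1.236×10^-6 m⁴
I_req = 1.236×10^6 mm⁴
Solid square: I = a⁴/12  ⇒  a = (12I)^(1/4) = (12×1.236×10^6)^(1/4) = 62.1 mm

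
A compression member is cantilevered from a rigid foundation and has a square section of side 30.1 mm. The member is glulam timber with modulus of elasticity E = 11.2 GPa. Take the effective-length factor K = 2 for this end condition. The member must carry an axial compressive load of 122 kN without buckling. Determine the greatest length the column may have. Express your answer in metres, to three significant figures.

I = a⁴/12 = 30.1⁴/12 = 6.840×10^4 mm⁴
I = 6.840×10^-8 m⁴
At the buckling limit P_cr = P = 1.220×10^5 N
From P_cr = π²EI/(K·L)²:  L = (1/K)·√(π²EI/P_cr) = (1/2)·√(π²×1.12×10^10×6.840×10^-8/1.220×10^5)
L = 0.124 m

L_max ≈ 0.124 m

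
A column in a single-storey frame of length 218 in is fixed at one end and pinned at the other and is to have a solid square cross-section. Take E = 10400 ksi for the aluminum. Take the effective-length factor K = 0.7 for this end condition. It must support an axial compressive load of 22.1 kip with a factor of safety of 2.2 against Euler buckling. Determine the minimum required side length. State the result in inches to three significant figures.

Required P_cr = n·P = 2.2 × 22.1 = 48.62 kip
L_e = K·L = 0.7 × 218 = 152.6 in
Required I = P_cr·L_e²/(π²E) = 4.862×10^4 × 152.6² / (π² × 1.04×10^7) = 11.03 in⁴
Solid square: I = a⁴/12  ⇒  a = (12I)^(1/4) = (12×11.03)^(1/4) = 3.39 in

a ≈ 3.39 in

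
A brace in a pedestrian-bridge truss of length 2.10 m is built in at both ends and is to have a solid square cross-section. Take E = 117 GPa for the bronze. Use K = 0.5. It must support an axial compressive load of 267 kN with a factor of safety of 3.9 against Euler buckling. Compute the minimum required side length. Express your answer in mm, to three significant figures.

a ≈ 58.8 mm

Required P_cr = n·P = 3.9 × 267 = 1041 kN
L_e = K·L = 0.5 × 2.10 = 1.050 m
Required I = P_cr·L_e²/(π²E) = 1.041×10^6 × 1.050² / (π² × 1.17×10^11) = 9.942×10^-7 m⁴
I_req = 9.942×10^5 mm⁴
Solid square: I = a⁴/12  ⇒  a = (12I)^(1/4) = (12×9.942×10^5)^(1/4) = 58.8 mm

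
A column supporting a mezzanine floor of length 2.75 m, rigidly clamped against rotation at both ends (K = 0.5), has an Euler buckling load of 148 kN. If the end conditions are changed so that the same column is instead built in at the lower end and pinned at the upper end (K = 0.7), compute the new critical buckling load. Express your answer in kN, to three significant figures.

P_cr ∝ 1/K², so P_cr,new = P_cr,old × (K_old/K_new)² = 148 × (0.5/0.7)²
= 148 × 0.5102 = 75.5 kN

P_cr ≈ 75.5 kN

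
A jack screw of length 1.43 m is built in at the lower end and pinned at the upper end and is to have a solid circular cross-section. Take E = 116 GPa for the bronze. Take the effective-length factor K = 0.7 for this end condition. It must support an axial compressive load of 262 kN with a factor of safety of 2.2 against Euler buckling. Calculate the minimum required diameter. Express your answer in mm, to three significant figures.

Required P_cr = n·P = 2.2 × 262 = 576.4 kN
L_e = K·L = 0.7 × 1.43 = 1.001 m
Required I = P_cr·L_e²/(π²E) = 5.764×10^5 × 1.001² / (π² × 1.16×10^11) = 5.045×10^-7 m⁴
I_req = 5.045×10^5 mm⁴
Solid circle: I = πd⁴/64  ⇒  d = (64I/π)^(1/4) = (64×5.045×10^5/π)^(1/4) = 56.6 mm

d ≈ 56.6 mm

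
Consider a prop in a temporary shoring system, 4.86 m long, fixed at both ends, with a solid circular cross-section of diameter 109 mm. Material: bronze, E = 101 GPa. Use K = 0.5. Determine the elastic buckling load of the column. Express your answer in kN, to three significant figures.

I = πd⁴/64 = π×109⁴/64 = 6.929×10^6 mm⁴
I = 6.929×10^6 mm⁴ = 6.929×10^-6 m⁴
Effective length L_e = K·L = 0.5 × 4.86 = 2.430 m
P_cr = π²EI / L_e² = π² × 101×10⁹ × 6.929×10^-6 / 2.430² = 1.170×10^6 N

P_cr ≈ 1170 kN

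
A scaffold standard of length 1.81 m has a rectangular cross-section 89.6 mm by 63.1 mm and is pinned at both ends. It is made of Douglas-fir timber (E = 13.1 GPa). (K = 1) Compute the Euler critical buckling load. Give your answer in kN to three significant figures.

P_cr ≈ 74.0 kN

Buckling occurs about the weak axis: I_min = h·b³/12 with b = 63.1 mm (the shorter side).
I_min = 89.6×63.1³/12 = 1.876×10^6 mm⁴
I = 1.876×10^6 mm⁴ = 1.876×10^-6 m⁴
Effective length L_e = K·L = 1 × 1.81 = 1.810 m
P_cr = π²EI / L_e² = π² × 13.1×10⁹ × 1.876×10^-6 / 1.810² = 7.403×10^4 N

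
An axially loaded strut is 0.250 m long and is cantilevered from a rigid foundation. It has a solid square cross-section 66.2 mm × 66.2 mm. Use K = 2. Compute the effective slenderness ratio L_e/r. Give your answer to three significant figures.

λ ≈ 26.2

I = a⁴/12 = 66.2⁴/12 = 1.600×10^6 mm⁴
A = 4.382×10^3 mm²;  r_min = √(I/A) = √(1.600×10^6/4.382×10^3) = 19.11 mm
L_e = K·L = 2 × 0.250 m = 0.5000 m = 500.00 mm
λ = L_e / r_min = 500.00 / 19.11 = 26.2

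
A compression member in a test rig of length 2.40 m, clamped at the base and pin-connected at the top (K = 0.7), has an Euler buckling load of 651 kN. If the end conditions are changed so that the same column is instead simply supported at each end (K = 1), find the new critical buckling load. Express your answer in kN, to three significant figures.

P_cr ∝ 1/K², so P_cr,new = P_cr,old × (K_old/K_new)² = 651 × (0.7/1)²
= 651 × 0.4900 = 319 kN

P_cr ≈ 319 kN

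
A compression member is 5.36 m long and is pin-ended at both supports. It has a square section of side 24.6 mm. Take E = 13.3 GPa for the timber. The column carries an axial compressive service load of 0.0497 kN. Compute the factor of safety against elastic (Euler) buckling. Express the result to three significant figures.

n ≈ 2.81

I = a⁴/12 = 24.6⁴/12 = 3.052×10^4 mm⁴
I = 3.052×10^4 mm⁴ = 3.052×10^-8 m⁴
Effective length L_e = K·L = 1 × 5.36 = 5.360 m
P_cr = π²EI / L_e² = π² × 13.3×10⁹ × 3.052×10^-8 / 5.360² = 139.4 N
Factor of safety n = P_cr / P = 0.13944 / 0.0497 = 2.81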